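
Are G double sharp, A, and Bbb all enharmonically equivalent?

G## = pitch class 9 and A = pitch class 9 and Bbb = pitch class 9 — the same pitch class, so they are enharmonic equivalents.

Yes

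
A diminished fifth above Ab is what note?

Ebb

A up a perfect fifth is E, so the target letter is E.
From Ab, a diminished fifth is 6 semitones up: Ebb.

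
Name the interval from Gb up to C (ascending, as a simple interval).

augmented fourth

Counting letters G–A–B–C gives a fourth.
Gb→C = 6 semitones, 1 wider than the perfect fourth (5), so augmented.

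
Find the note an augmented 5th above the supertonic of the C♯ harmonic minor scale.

The supertonic of C# harmonic minor is D#.
An augmented fifth (8 semitones) above D# lands on the letter A, giving A##.

A##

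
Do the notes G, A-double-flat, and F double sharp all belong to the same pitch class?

Yes

G is pitch class 7; Abb is pitch class 7; F## is pitch class 7.
All spellings map to pitch class 7, so they are enharmonically equivalent.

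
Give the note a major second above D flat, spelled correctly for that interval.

Eb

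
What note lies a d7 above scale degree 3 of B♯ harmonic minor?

Scale degree 3 of B# harmonic minor is D#.
A diminished seventh (9 semitones) above D# lands on the letter C, giving C.

C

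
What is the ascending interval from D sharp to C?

diminished seventh

Counting letters D–E–F–G–A–B–C gives a seventh.
D#→C = 9 semitones, 2 narrower than the major seventh (11), so diminished.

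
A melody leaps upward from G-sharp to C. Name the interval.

The letter names run G→C, a span of 3 letter steps, so the interval is some kind of fourth.
G# to C is 4 semitones. A perfect fourth is 5, so 4 makes it diminished.

diminished fourth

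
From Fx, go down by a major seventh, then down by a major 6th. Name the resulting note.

B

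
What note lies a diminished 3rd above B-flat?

Dbb

B up a major third is D#, so the target letter is D.
From Bb, a diminished third is 2 semitones up: Dbb.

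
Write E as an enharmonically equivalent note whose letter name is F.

Plain F sits 1 semitone above E, so on the letter F the same pitch needs a flat: Fb.

Fb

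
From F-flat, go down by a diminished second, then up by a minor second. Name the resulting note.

F

A diminished second down from Fb is E (letter E, 0 semitones down).
A minor second up from E is F (letter F, 1 semitone up).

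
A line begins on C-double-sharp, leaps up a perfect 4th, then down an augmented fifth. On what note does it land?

B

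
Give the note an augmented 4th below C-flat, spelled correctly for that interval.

A fourth below C lands on the letter G.
An augmented fourth spans 6 semitones, so Cb moves to pitch class 5. On the letter G that is Gbb.

Gbb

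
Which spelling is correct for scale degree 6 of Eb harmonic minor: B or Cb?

Cb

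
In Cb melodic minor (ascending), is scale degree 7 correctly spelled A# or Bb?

Bb

Each scale degree takes a distinct letter name. Degree 7 of a scale on C must use the letter B.
Bb and A# are enharmonically the same pitch, but only Bb uses the letter B, so it is the correct spelling here.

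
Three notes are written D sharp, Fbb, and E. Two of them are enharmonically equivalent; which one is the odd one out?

E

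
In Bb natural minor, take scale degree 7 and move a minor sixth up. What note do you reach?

Scale degree 7 of Bb natural minor is Ab.
A minor sixth (8 semitones) above Ab lands on the letter F, giving Fb.

Fb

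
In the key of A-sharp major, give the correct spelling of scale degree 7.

Degree 7 takes the letter 6 steps above A, which is G.
In major, degree 7 sits 11 semitones above the tonic. A# + 11 semitones is pitch class 9, spelled on G as G##.

G##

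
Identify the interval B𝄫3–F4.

The letter names run B→F, a span of 4 letter steps, so the interval is some kind of fifth.
Bbb to F is 8 semitones. A perfect fifth is 7, so 8 makes it augmented.

augmented fifth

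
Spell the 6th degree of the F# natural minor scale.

Degree 6 takes the letter 5 steps above F, which is D.
In natural minor, degree 6 sits 8 semitones above the tonic. F# + 8 semitones is pitch class 2, spelled on D as D.

D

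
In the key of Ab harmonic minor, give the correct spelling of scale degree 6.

Fb

The Ab harmonic minor scale runs Ab Bb Cb Db Eb Fb G.
Degree 6 is Fb.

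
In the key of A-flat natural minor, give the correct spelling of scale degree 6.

Fb

The Ab natural minor scale runs Ab Bb Cb Db Eb Fb Gb.
Degree 6 is Fb.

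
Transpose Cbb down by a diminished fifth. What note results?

Fb

A fifth below C lands on the letter F.
A diminished fifth spans 6 semitones, so Cbb moves to pitch class 4. On the letter F that is Fb.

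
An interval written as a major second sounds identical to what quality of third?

diminished

A major second spans 2 semitones.
A third spanning 2 semitones is diminished (the major third is 4).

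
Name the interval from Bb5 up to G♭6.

Counting letters B–C–D–E–F–G gives a sixth.
Bb→Gb = 8 semitones, 1 narrower than the major sixth (9), so minor.

minor sixth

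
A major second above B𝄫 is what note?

Cb

A second above B lands on the letter C.
A major second spans 2 semitones, so Bbb moves to pitch class 11. On the letter C that is Cb.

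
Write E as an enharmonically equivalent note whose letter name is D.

Plain D sits 2 semitones below E, so on the letter D the same pitch needs a double sharp: D##.

D##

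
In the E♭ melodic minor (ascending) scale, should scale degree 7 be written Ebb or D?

D

Each scale degree takes a distinct letter name. Degree 7 of a scale on E must use the letter D.
D and Ebb are enharmonically the same pitch, but only D uses the letter D, so it is the correct spelling here.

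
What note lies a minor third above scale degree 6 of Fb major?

Scale degree 6 of Fb major is Db.
A minor third (3 semitones) above Db lands on the letter F, giving Fb.

Fb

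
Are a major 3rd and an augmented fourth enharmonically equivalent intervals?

No

A major third spans 4 semitones; an augmented fourth spans 6.
The spans differ, so they are not enharmonic equivalents.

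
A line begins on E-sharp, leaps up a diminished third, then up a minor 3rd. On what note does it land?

A diminished third up from E# is G (letter G, 2 semitones up).
A minor third up from G is Bb (letter B, 3 semitones up).

Bb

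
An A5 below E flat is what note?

E down a perfect fifth is A, so the target letter is A.
From Eb, an augmented fifth is 8 semitones down: Abb.

Abb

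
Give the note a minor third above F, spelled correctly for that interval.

F up a major third is A, so the target letter is A.
From F, a minor third is 3 semitones up: Ab.

Ab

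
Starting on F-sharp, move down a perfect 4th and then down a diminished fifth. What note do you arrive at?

F##

A perfect fourth down from F# is C# (letter C, 5 semitones down).
A diminished fifth down from C# is F## (letter F, 6 semitones down).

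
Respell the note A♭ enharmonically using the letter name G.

Ab is pitch class 8. The letter G alone is pitch class 7.
To reach pitch class 8 from G requires an offset of +1 semitone, i.e. sharp: G#.

G#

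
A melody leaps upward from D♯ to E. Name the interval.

The letter names run D→E, a span of 1 letter step, so the interval is some kind of second.
D# to E is 1 semitone. A major second is 2, so 1 makes it minor.

minor second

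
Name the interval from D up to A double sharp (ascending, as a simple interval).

doubly augmented fifth

The letter names run D→A, a span of 4 letter steps, so the interval is some kind of fifth.
D to A## is 9 semitones. A perfect fifth is 7, so 9 makes it doubly augmented.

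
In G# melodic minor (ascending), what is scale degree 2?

A#

Degree 2 takes the letter 1 step above G, which is A.
In melodic minor (ascending), degree 2 sits 2 semitones above the tonic. G# + 2 semitones is pitch class 10, spelled on A as A#.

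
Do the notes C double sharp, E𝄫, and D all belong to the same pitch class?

C## = pitch class 2 and Ebb = pitch class 2 and D = pitch class 2 — the same pitch class, so they are enharmonic equivalents.

Yes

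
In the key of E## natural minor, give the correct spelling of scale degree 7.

Degree 7 takes the letter 6 steps above E, which is D.
In natural minor, degree 7 sits 10 semitones above the tonic. E## + 10 semitones is pitch class 4, spelled on D as D##.

D##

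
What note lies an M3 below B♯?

G#

A third below B lands on the letter G.
A major third spans 4 semitones, so B# moves to pitch class 8. On the letter G that is G#.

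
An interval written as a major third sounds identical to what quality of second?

doubly augmented

A major third spans 4 semitones.
A second spanning 4 semitones is doubly augmented (the major second is 2).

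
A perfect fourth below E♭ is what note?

Bb

E down a perfect fourth is B, so the target letter is B.
From Eb, a perfect fourth is 5 semitones down: Bb.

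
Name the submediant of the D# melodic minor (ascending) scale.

B#

The D# melodic minor (ascending) scale runs D# E# F# G# A# B# C##.
Degree 6 is B#.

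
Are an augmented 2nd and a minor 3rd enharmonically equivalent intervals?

Yes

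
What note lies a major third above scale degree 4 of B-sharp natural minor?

Scale degree 4 of B# natural minor is E#.
A major third (4 semitones) above E# lands on the letter G, giving G##.

G##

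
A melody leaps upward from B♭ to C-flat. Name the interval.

minor second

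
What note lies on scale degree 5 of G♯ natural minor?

The G# natural minor scale runs G# A# B C# D# E F#.
Degree 5 is D#.

D#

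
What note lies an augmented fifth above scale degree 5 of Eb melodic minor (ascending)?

Scale degree 5 of Eb melodic minor (ascending) is Bb.
An augmented fifth (8 semitones) above Bb lands on the letter F, giving F#.

F#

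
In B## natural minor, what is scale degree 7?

A##

Degree 7 takes the letter 6 steps above B, which is A.
In natural minor, degree 7 sits 10 semitones above the tonic. B## + 10 semitones is pitch class 11, spelled on A as A##.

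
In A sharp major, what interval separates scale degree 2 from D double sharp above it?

major third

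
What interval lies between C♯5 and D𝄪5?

The letter names run C→D, a span of 1 letter step, so the interval is some kind of second.
C# to D## is 3 semitones. A major second is 2, so 3 makes it augmented.

augmented second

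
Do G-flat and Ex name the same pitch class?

Yes

Gb = pitch class 6 and E## = pitch class 6 — the same pitch class, so they are enharmonic equivalents.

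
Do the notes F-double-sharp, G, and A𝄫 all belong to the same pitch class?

Yes

F## is pitch class 7; G is pitch class 7; Abb is pitch class 7.
All spellings map to pitch class 7, so they are enharmonically equivalent.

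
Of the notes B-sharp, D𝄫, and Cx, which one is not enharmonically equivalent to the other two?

C##

In 12-tone equal temperament, enharmonic equivalents share a pitch class. B# is pitch class 0; Dbb is pitch class 0; C## is pitch class 2.
B# and Dbb share pitch class 0, while C## is pitch class 2.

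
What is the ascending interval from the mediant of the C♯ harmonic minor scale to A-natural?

perfect fourth

The mediant of C# harmonic minor is E.
E up to A: letters E→A make it a fourth; 5 semitones makes it perfect.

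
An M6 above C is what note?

A sixth above C lands on the letter A.
A major sixth spans 9 semitones, so C moves to pitch class 9. On the letter A that is A.

A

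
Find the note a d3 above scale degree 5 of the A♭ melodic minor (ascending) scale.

Gbb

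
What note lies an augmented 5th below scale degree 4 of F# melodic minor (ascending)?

Eb

Scale degree 4 of F# melodic minor (ascending) is B.
An augmented fifth (8 semitones) below B lands on the letter E, giving Eb.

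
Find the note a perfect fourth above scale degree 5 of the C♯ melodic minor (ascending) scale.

Scale degree 5 of C# melodic minor (ascending) is G#.
A perfect fourth (5 semitones) above G# lands on the letter C, giving C#.

C#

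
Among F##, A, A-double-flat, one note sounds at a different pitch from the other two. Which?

In 12-tone equal temperament, enharmonic equivalents share a pitch class. F## is pitch class 7; A is pitch class 9; Abb is pitch class 7.
F## and Abb share pitch class 7, while A is pitch class 9.

A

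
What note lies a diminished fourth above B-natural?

Eb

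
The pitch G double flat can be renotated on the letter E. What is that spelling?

Plain E sits 1 semitone below Gbb, so on the letter E the same pitch needs a sharp: E#.

E#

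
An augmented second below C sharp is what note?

Bb

A second below C lands on the letter B.
An augmented second spans 3 semitones, so C# moves to pitch class 10. On the letter B that is Bb.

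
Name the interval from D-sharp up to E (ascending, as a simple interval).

Counting letters D–E gives a second.
D#→E = 1 semitone, 1 narrower than the major second (2), so minor.

minor second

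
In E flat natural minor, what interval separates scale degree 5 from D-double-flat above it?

Scale degree 5 of Eb natural minor is Bb.
Bb up to Dbb: letters B→D make it a third; 2 semitones makes it diminished.

diminished third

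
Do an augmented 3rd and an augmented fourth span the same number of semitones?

No

An augmented third spans 5 semitones; an augmented fourth spans 6.
The spans differ, so they are not enharmonic equivalents.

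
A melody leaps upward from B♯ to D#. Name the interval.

The letter names run B→D, a span of 2 letter steps, so the interval is some kind of third.
B# to D# is 3 semitones. A major third is 4, so 3 makes it minor.

minor third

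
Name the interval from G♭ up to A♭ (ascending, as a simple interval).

major second

The letter names run G→A, a span of 1 letter step, so the interval is some kind of second.
Gb to Ab is 2 semitones. A major second is 2, so 2 makes it major.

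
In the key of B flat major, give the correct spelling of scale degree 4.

Eb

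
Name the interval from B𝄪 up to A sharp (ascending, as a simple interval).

Counting letters B–C–D–E–F–G–A gives a seventh.
B##→A# = 9 semitones, 2 narrower than the major seventh (11), so diminished.

diminished seventh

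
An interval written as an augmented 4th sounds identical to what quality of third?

doubly augmented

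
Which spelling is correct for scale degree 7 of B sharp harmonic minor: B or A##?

Each scale degree takes a distinct letter name. Degree 7 of a scale on B must use the letter A.
A## and B are enharmonically the same pitch, but only A## uses the letter A, so it is the correct spelling here.

A##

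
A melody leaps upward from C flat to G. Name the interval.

augmented fifth

Counting letters C–D–E–F–G gives a fifth.
Cb→G = 8 semitones, 1 wider than the perfect fifth (7), so augmented.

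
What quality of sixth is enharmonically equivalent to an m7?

A minor seventh spans 10 semitones.
A sixth spanning 10 semitones is augmented (the major sixth is 9).

augmented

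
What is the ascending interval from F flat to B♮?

doubly augmented fourth

Counting letters F–G–A–B gives a fourth.
Fb→B = 7 semitones, 2 wider than the perfect fourth (5), so doubly augmented.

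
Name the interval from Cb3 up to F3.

Counting letters C–D–E–F gives a fourth.
Cb→F = 6 semitones, 1 wider than the perfect fourth (5), so augmented.

augmented fourth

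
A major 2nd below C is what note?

Bb

A second below C lands on the letter B.
A major second spans 2 semitones, so C moves to pitch class 10. On the letter B that is Bb.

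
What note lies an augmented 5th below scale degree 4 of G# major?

F

Scale degree 4 of G# major is C#.
An augmented fifth (8 semitones) below C# lands on the letter F, giving F.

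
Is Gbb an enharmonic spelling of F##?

No

Two spellings are enharmonically equivalent only if they share a pitch class.
Here Gbb → 5, F## → 7; 5 ≠ 7, so they are not.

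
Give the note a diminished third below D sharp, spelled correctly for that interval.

D down a major third is Bb, so the target letter is B.
From D#, a diminished third is 2 semitones down: B##.

B##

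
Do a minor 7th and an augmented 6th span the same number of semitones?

Yes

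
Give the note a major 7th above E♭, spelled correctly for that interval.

D

A seventh above E lands on the letter D.
A major seventh spans 11 semitones, so Eb moves to pitch class 2. On the letter D that is D.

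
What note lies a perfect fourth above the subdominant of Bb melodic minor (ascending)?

Ab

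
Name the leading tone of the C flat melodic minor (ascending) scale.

Bb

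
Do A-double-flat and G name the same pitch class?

Yes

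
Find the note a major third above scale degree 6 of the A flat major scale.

Scale degree 6 of Ab major is F.
A major third (4 semitones) above F lands on the letter A, giving A.

A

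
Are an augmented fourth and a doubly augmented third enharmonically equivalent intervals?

Yes

An augmented fourth spans 6 semitones; a doubly augmented third spans 6.
They are enharmonically equivalent.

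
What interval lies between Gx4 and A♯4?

minor second

The letter names run G→A, a span of 1 letter step, so the interval is some kind of second.
G## to A# is 1 semitone. A major second is 2, so 1 makes it minor.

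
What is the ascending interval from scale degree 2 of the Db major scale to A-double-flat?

diminished fourth

Scale degree 2 of Db major is Eb.
Eb up to Abb: letters E→A make it a fourth; 4 semitones makes it diminished.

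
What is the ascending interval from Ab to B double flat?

minor second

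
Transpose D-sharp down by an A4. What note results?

A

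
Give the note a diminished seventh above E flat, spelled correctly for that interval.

Dbb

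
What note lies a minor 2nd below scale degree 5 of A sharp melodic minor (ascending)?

Scale degree 5 of A# melodic minor (ascending) is E#.
A minor second (1 semitone) below E# lands on the letter D, giving D##.

D##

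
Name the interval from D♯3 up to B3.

The letter names run D→B, a span of 5 letter steps, so the interval is some kind of sixth.
D# to B is 8 semitones. A major sixth is 9, so 8 makes it minor.

minor sixth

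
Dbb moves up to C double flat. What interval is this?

minor seventh

Counting letters D–E–F–G–A–B–C gives a seventh.
Dbb→Cbb = 10 semitones, 1 narrower than the major seventh (11), so minor.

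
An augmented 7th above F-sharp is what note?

A seventh above F lands on the letter E.
An augmented seventh spans 12 semitones, so F# moves to pitch class 6. On the letter E that is E##.

E##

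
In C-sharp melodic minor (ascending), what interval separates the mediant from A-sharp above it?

augmented fourth

The mediant of C# melodic minor (ascending) is E.
E up to A#: letters E→A make it a fourth; 6 semitones makes it augmented.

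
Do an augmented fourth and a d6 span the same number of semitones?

An augmented fourth spans 6 semitones; a diminished sixth spans 7.
The spans differ, so they are not enharmonic equivalents.

No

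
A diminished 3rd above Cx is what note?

C up a major third is E, so the target letter is E.
From C##, a diminished third is 2 semitones up: E.

E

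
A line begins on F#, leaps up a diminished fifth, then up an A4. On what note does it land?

F#

A diminished fifth up from F# is C (letter C, 6 semitones up).
An augmented fourth up from C is F# (letter F, 6 semitones up).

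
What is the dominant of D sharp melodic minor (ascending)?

A#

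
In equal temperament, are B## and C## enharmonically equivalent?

No

Two spellings are enharmonically equivalent only if they share a pitch class.
Here B## → 1, C## → 2; 1 ≠ 2, so they are not.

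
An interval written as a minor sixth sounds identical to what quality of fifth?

A minor sixth spans 8 semitones.
A fifth spanning 8 semitones is augmented (the perfect fifth is 7).

augmented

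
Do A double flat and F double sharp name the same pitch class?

Yes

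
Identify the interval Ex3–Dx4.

minor seventh

The letter names run E→D, a span of 6 letter steps, so the interval is some kind of seventh.
E## to D## is 10 semitones. A major seventh is 11, so 10 makes it minor.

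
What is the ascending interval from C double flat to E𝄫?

major third

The letter names run C→E, a span of 2 letter steps, so the interval is some kind of third.
Cbb to Ebb is 4 semitones. A major third is 4, so 4 makes it major.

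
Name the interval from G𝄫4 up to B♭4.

The letter names run G→B, a span of 2 letter steps, so the interval is some kind of third.
Gbb to Bb is 5 semitones. A major third is 4, so 5 makes it augmented.

augmented third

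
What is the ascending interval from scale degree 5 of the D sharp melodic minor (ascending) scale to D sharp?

perfect fourth

Scale degree 5 of D# melodic minor (ascending) is A#.
A# up to D#: letters A→D make it a fourth; 5 semitones makes it perfect.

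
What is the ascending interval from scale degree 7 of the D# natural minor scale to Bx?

Scale degree 7 of D# natural minor is C#.
C# up to B##: letters C→B make it a seventh; 12 semitones makes it augmented.

augmented seventh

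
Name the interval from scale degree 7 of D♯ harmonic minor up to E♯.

minor third

Scale degree 7 of D# harmonic minor is C##.
C## up to E#: letters C→E make it a third; 3 semitones makes it minor.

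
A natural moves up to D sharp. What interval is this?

The letter names run A→D, a span of 3 letter steps, so the interval is some kind of fourth.
A to D# is 6 semitones. A perfect fourth is 5, so 6 makes it augmented.

augmented fourth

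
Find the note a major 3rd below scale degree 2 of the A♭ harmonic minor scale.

Scale degree 2 of Ab harmonic minor is Bb.
A major third (4 semitones) below Bb lands on the letter G, giving Gb.

Gb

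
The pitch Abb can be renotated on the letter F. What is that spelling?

Plain F sits 2 semitones below Abb, so on the letter F the same pitch needs a double sharp: F##.

F##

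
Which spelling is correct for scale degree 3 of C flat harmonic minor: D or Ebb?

Each scale degree takes a distinct letter name. Degree 3 of a scale on C must use the letter E.
Ebb and D are enharmonically the same pitch, but only Ebb uses the letter E, so it is the correct spelling here.

Ebb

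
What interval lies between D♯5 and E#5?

Counting letters D–E gives a second.
D#→E# = 2 semitones, exactly the major second.

major second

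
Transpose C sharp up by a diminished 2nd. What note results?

C up a major second is D, so the target letter is D.
From C#, a diminished second is 0 semitones up: Db.

Db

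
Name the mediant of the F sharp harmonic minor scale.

A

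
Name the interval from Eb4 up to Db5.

minor seventh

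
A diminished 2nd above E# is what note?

F

E up a major second is F#, so the target letter is F.
From E#, a diminished second is 0 semitones up: F.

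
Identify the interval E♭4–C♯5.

augmented sixth

The letter names run E→C, a span of 5 letter steps, so the interval is some kind of sixth.
Eb to C# is 10 semitones. A major sixth is 9, so 10 makes it augmented.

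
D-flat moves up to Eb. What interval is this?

major second

Counting letters D–E gives a second.
Db→Eb = 2 semitones, exactly the major second.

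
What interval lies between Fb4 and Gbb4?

Counting letters F–G gives a second.
Fb→Gbb = 1 semitone, 1 narrower than the major second (2), so minor.

minor second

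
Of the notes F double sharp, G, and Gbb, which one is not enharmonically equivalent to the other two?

Gbb

In 12-tone equal temperament, enharmonic equivalents share a pitch class. F## is pitch class 7; G is pitch class 7; Gbb is pitch class 5.
F## and G share pitch class 7, while Gbb is pitch class 5.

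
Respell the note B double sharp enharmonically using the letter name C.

B## is pitch class 1. The letter C alone is pitch class 0.
To reach pitch class 1 from C requires an offset of +1 semitone, i.e. sharp: C#.

C#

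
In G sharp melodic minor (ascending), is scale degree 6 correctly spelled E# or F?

E#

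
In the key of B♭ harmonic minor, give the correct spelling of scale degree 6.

Gb

Degree 6 takes the letter 5 steps above B, which is G.
In harmonic minor, degree 6 sits 8 semitones above the tonic. Bb + 8 semitones is pitch class 6, spelled on G as Gb.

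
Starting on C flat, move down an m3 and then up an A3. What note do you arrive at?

C#

A minor third down from Cb is Ab (letter A, 3 semitones down).
An augmented third up from Ab is C# (letter C, 5 semitones up).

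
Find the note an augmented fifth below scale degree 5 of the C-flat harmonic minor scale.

Cbb

Scale degree 5 of Cb harmonic minor is Gb.
An augmented fifth (8 semitones) below Gb lands on the letter C, giving Cbb.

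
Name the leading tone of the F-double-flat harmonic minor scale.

Ebb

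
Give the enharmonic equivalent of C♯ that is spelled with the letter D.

Db

C# is pitch class 1. The letter D alone is pitch class 2.
To reach pitch class 1 from D requires an offset of -1 semitone, i.e. flat: Db.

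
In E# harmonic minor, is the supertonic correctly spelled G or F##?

F##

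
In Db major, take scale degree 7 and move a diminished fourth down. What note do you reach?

G#

Scale degree 7 of Db major is C.
A diminished fourth (4 semitones) below C lands on the letter G, giving G#.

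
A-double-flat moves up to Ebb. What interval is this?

The letter names run A→E, a span of 4 letter steps, so the interval is some kind of fifth.
Abb to Ebb is 7 semitones. A perfect fifth is 7, so 7 makes it perfect.

perfect fifth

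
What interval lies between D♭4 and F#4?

augmented third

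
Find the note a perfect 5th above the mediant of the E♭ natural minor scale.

Db

The mediant of Eb natural minor is Gb.
A perfect fifth (7 semitones) above Gb lands on the letter D, giving Db.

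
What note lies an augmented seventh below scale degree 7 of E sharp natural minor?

Scale degree 7 of E# natural minor is D#.
An augmented seventh (12 semitones) below D# lands on the letter E, giving Eb.

Eb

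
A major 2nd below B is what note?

A

B down a major second is A, so the target letter is A.
From B, a major second is 2 semitones down: A.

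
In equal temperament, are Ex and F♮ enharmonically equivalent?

No

Two spellings are enharmonically equivalent only if they share a pitch class.
Here E## → 6, F → 5; 5 ≠ 6, so they are not.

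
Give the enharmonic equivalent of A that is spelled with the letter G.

A is pitch class 9. The letter G alone is pitch class 7.
To reach pitch class 9 from G requires an offset of +2 semitones, i.e. double sharp: G##.

G##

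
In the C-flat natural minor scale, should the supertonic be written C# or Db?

Each scale degree takes a distinct letter name. Degree 2 of a scale on C must use the letter D.
Db and C# are enharmonically the same pitch, but only Db uses the letter D, so it is the correct spelling here.

Db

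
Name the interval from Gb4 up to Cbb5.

diminished fourth

The letter names run G→C, a span of 3 letter steps, so the interval is some kind of fourth.
Gb to Cbb is 4 semitones. A perfect fourth is 5, so 4 makes it diminished.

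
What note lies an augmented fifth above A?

E#

A fifth above A lands on the letter E.
An augmented fifth spans 8 semitones, so A moves to pitch class 5. On the letter E that is E#.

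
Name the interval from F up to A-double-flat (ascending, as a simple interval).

Counting letters F–G–A gives a third.
F→Abb = 2 semitones, 2 narrower than the major third (4), so diminished.

diminished third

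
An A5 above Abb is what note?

Eb

A up a perfect fifth is E, so the target letter is E.
From Abb, an augmented fifth is 8 semitones up: Eb.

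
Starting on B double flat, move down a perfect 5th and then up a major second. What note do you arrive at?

A perfect fifth down from Bbb is Ebb (letter E, 7 semitones down).
A major second up from Ebb is Fb (letter F, 2 semitones up).

Fb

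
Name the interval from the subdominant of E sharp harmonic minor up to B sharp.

The subdominant of E# harmonic minor is A#.
A# up to B#: letters A→B make it a second; 2 semitones makes it major.

major second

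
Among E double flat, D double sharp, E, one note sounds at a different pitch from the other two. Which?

Ebb

In 12-tone equal temperament, enharmonic equivalents share a pitch class. Ebb is pitch class 2; D## is pitch class 4; E is pitch class 4.
D## and E share pitch class 4, while Ebb is pitch class 2.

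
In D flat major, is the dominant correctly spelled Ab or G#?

Each scale degree takes a distinct letter name. Degree 5 of a scale on D must use the letter A.
Ab and G# are enharmonically the same pitch, but only Ab uses the letter A, so it is the correct spelling here.

Ab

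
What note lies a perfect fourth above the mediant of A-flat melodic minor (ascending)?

The mediant of Ab melodic minor (ascending) is Cb.
A perfect fourth (5 semitones) above Cb lands on the letter F, giving Fb.

Fb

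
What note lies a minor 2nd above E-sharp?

F#

E up a major second is F#, so the target letter is F.
From E#, a minor second is 1 semitone up: F#.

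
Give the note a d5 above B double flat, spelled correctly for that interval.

Fbb

B up a perfect fifth is F#, so the target letter is F.
From Bbb, a diminished fifth is 6 semitones up: Fbb.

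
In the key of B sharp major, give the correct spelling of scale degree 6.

G##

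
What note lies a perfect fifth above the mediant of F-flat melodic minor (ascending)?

The mediant of Fb melodic minor (ascending) is Abb.
A perfect fifth (7 semitones) above Abb lands on the letter E, giving Ebb.

Ebb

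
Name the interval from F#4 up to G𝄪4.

The letter names run F→G, a span of 1 letter step, so the interval is some kind of second.
F# to G## is 3 semitones. A major second is 2, so 3 makes it augmented.

augmented second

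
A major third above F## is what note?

F up a major third is A, so the target letter is A.
From F##, a major third is 4 semitones up: A##.

A##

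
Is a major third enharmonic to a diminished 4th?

Yes

A major third spans 4 semitones; a diminished fourth spans 4.
They are enharmonically equivalent.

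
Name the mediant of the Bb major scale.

D

Degree 3 takes the letter 2 steps above B, which is D.
In major, degree 3 sits 4 semitones above the tonic. Bb + 4 semitones is pitch class 2, spelled on D as D.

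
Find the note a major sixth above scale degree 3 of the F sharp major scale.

F##

Scale degree 3 of F# major is A#.
A major sixth (9 semitones) above A# lands on the letter F, giving F##.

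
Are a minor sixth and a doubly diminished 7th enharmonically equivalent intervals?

Yes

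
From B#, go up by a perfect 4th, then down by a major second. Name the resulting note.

A perfect fourth up from B# is E# (letter E, 5 semitones up).
A major second down from E# is D# (letter D, 2 semitones down).

D#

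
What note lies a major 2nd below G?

F

A second below G lands on the letter F.
A major second spans 2 semitones, so G moves to pitch class 5. On the letter F that is F.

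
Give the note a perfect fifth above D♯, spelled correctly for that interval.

D up a perfect fifth is A, so the target letter is A.
From D#, a perfect fifth is 7 semitones up: A#.

A#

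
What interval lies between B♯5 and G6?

diminished sixth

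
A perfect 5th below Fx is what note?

A fifth below F lands on the letter B.
A perfect fifth spans 7 semitones, so F## moves to pitch class 0. On the letter B that is B#.

B#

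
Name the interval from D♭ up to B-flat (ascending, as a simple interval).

major sixth

Counting letters D–E–F–G–A–B gives a sixth.
Db→Bb = 9 semitones, exactly the major sixth.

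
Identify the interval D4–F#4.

major third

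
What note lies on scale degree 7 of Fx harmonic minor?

E##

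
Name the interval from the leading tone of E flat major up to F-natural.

minor third

The leading tone of Eb major is D.
D up to F: letters D→F make it a third; 3 semitones makes it minor.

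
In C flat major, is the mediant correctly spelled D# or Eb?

Each scale degree takes a distinct letter name. Degree 3 of a scale on C must use the letter E.
Eb and D# are enharmonically the same pitch, but only Eb uses the letter E, so it is the correct spelling here.

Eb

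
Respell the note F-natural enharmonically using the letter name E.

E#

F is pitch class 5. The letter E alone is pitch class 4.
To reach pitch class 5 from E requires an offset of +1 semitone, i.e. sharp: E#.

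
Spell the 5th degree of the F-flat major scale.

Cb

Degree 5 takes the letter 4 steps above F, which is C.
In major, degree 5 sits 7 semitones above the tonic. Fb + 7 semitones is pitch class 11, spelled on C as Cb.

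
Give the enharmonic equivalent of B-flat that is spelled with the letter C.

Plain C sits 2 semitones above Bb, so on the letter C the same pitch needs a double flat: Cbb.

Cbb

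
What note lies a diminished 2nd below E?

D##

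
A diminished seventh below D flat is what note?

D down a major seventh is Eb, so the target letter is E.
From Db, a diminished seventh is 9 semitones down: E.

E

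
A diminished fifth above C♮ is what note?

Gb

A fifth above C lands on the letter G.
A diminished fifth spans 6 semitones, so C moves to pitch class 6. On the letter G that is Gb.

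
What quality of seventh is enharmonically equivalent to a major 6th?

diminished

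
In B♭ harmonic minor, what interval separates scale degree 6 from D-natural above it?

Scale degree 6 of Bb harmonic minor is Gb.
Gb up to D: letters G→D make it a fifth; 8 semitones makes it augmented.

augmented fifth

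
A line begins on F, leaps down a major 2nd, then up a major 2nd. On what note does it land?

F

A major second down from F is Eb (letter E, 2 semitones down).
A major second up from Eb is F (letter F, 2 semitones up).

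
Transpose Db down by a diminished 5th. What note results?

A fifth below D lands on the letter G.
A diminished fifth spans 6 semitones, so Db moves to pitch class 7. On the letter G that is G.

G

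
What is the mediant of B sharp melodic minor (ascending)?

The B# melodic minor (ascending) scale runs B# C## D# E# F## G## A##.
Degree 3 is D#.

D#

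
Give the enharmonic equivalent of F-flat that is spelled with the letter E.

Fb is pitch class 4. The letter E alone is pitch class 4.
Pitch class 4 on E needs no accidental: E.

E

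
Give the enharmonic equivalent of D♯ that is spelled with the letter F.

Fbb

Plain F sits 2 semitones above D#, so on the letter F the same pitch needs a double flat: Fbb.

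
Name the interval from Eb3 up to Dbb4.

diminished seventh

The letter names run E→D, a span of 6 letter steps, so the interval is some kind of seventh.
Eb to Dbb is 9 semitones. A major seventh is 11, so 9 makes it diminished.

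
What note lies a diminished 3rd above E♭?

Gbb

A third above E lands on the letter G.
A diminished third spans 2 semitones, so Eb moves to pitch class 5. On the letter G that is Gbb.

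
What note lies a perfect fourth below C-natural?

C down a perfect fourth is G, so the target letter is G.
From C, a perfect fourth is 5 semitones down: G.

G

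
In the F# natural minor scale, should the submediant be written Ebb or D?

D

Each scale degree takes a distinct letter name. Degree 6 of a scale on F must use the letter D.
D and Ebb are enharmonically the same pitch, but only D uses the letter D, so it is the correct spelling here.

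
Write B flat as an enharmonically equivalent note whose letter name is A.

A#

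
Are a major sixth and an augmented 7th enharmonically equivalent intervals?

No

A major sixth spans 9 semitones; an augmented seventh spans 12.
The spans differ, so they are not enharmonic equivalents.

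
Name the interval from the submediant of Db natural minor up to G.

augmented sixth

The submediant of Db natural minor is Bbb.
Bbb up to G: letters B→G make it a sixth; 10 semitones makes it augmented.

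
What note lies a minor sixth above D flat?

Bbb

A sixth above D lands on the letter B.
A minor sixth spans 8 semitones, so Db moves to pitch class 9. On the letter B that is Bbb.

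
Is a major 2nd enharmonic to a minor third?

A major second spans 2 semitones; a minor third spans 3.
The spans differ, so they are not enharmonic equivalents.

No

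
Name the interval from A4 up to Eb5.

diminished fifth

The letter names run A→E, a span of 4 letter steps, so the interval is some kind of fifth.
A to Eb is 6 semitones. A perfect fifth is 7, so 6 makes it diminished.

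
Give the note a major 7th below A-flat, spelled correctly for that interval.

A seventh below A lands on the letter B.
A major seventh spans 11 semitones, so Ab moves to pitch class 9. On the letter B that is Bbb.

Bbb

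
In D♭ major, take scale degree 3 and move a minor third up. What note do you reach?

Scale degree 3 of Db major is F.
A minor third (3 semitones) above F lands on the letter A, giving Ab.

Ab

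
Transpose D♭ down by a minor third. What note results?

Bb

A third below D lands on the letter B.
A minor third spans 3 semitones, so Db moves to pitch class 10. On the letter B that is Bb.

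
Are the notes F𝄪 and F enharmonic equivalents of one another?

F## is pitch class 7; F is pitch class 5.
The pitch classes differ (7 vs. 5), so they are not enharmonic equivalents.

No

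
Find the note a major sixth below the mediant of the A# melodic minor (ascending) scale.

E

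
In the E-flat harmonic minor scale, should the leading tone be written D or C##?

D

Each scale degree takes a distinct letter name. Degree 7 of a scale on E must use the letter D.
D and C## are enharmonically the same pitch, but only D uses the letter D, so it is the correct spelling here.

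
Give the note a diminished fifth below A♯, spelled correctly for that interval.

A fifth below A lands on the letter D.
A diminished fifth spans 6 semitones, so A# moves to pitch class 4. On the letter D that is D##.

D##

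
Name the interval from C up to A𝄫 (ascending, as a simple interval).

The letter names run C→A, a span of 5 letter steps, so the interval is some kind of sixth.
C to Abb is 7 semitones. A major sixth is 9, so 7 makes it diminished.

diminished sixth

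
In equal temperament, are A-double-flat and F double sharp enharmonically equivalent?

Abb is pitch class 7; F## is pitch class 7.
All spellings map to pitch class 7, so they are enharmonically equivalent.

Yes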